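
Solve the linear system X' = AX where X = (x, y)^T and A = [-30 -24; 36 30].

Coefficient matrix A = [[-30, -24], [36, 30]].
Characteristic polynomial det(A - λI) = λ^2 - 36 = 0.
Eigenvalues λ = -6, 6.
For λ=-6: (A-λI) row 1 is [-24, -24], so an eigenvector is (1, -1).
For λ=6: (A-λI) row 1 is [-36, -24], so an eigenvector is (-2, 3).
General solution: c_1e^(-6t)(1,-1) + c_2e^(6t)(-2,3).

x(t) = c_1e^(-6t) - 2c_2e^(6t), y(t) = -c_1e^(-6t) + 3c_2e^(6t)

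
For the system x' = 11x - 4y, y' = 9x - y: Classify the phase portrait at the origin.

unstable improper node

A = [[11,-4],[9,-1]]; det(A-λI) = λ^2 - 10λ + 25.
repeated λ = 5 with a single eigenvector.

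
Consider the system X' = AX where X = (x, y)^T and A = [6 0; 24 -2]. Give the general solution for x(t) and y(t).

Coefficient matrix A = [[6, 0], [24, -2]].
Characteristic polynomial det(A - λI) = λ^2 - 4λ - 12 = 0.
Eigenvalues λ = -2, 6.
For λ=-2: (A-λI) row 1 is [8, 0], so an eigenvector is (0, -1).
For λ=6: (A-λI) row 2 is [24, -8], so an eigenvector is (1, 3).
General solution: K_1e^(-2t)(0,-1) + K_2e^(6t)(1,3).

x(t) = K_2e^(6t), y(t) = -K_1e^(-2t) + 3K_2e^(6t)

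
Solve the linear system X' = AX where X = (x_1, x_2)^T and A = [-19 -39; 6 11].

x_1(t) = 2K_1e^(-4t)sin(3t) - 3K_1e^(-4t)cos(3t) - 3K_2e^(-4t)sin(3t) - 2K_2e^(-4t)cos(3t), x_2(t) = -K_1e^(-4t)sin(3t) + K_1e^(-4t)cos(3t) + K_2e^(-4t)sin(3t) + K_2e^(-4t)cos(3t)

Coefficient matrix A = [[-19, -39], [6, 11]].
Characteristic polynomial det(A - λI) = λ^2 + 8λ + 25 = 0.
Eigenvalues λ = -4 ± 3i (complex conjugate pair).
For λ=-4+3i: an eigenvector is (-3,1) - i(2,-1) = (-3 - 2i, 1 + i).
A real fundamental pair from Re and Im of e^((-4+3i)t)v: X_1 = e^(-4t)(cos(3t)·(-3,1) + sin(3t)·(2,-1)), X_2 = e^(-4t)(sin(3t)·(-3,1) - cos(3t)·(2,-1)).
General solution: K_1X_1 + K_2X_2.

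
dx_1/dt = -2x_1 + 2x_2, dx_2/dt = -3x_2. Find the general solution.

Coefficient matrix A = [[-2, 2], [0, -3]].
Characteristic polynomial det(A - λI) = λ^2 + 5λ + 6 = 0.
Eigenvalues λ = -3, -2.
For λ=-3: (A-λI) row 1 is [1, 2], so an eigenvector is (2, -1).
For λ=-2: (A-λI) row 1 is [0, 2], so an eigenvector is (1, 0).
General solution: C_1e^(-3t)(2,-1) + C_2e^(-2t)(1,0).

x_1(t) = 2C_1e^(-3t) + C_2e^(-2t), x_2(t) = -C_1e^(-3t)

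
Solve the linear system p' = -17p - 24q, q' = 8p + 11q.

p(t) = 3C_1e^(-t) - 2C_2e^(-5t), q(t) = -2C_1e^(-t) + C_2e^(-5t)

Coefficient matrix A = [[-17, -24], [8, 11]].
Characteristic polynomial det(A - λI) = λ^2 + 6λ + 5 = 0.
Eigenvalues λ = -1, -5.
For λ=-1: (A-λI) row 1 is [-16, -24], so an eigenvector is (3, -2).
For λ=-5: (A-λI) row 1 is [-12, -24], so an eigenvector is (-2, 1).
General solution: C_1e^(-t)(3,-2) + C_2e^(-5t)(-2,1).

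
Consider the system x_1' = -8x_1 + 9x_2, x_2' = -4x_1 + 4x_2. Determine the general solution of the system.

Coefficient matrix A = [[-8, 9], [-4, 4]].
Characteristic polynomial det(A - λI) = λ^2 + 4λ + 4 = 0.
Single eigenvalue λ = -2 with algebraic multiplicity 2.
Eigenvector v = (-3,-2); generalized eigenvector w with (A-λI)w=v is (2,1).
General solution: e^(-2t)[K_1·v + K_2·(t·v + w)].

x_1(t) = -3K_1e^(-2t) - 3K_2te^(-2t) + 2K_2e^(-2t), x_2(t) = -2K_1e^(-2t) - 2K_2te^(-2t) + K_2e^(-2t)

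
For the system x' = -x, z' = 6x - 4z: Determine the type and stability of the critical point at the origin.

A = [[-1,0],[6,-4]]; det(A-λI) = λ^2 + 5λ + 4.
λ = -1, -4: both negative.

stable node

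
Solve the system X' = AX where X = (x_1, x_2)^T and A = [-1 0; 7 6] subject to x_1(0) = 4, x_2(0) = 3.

Coefficient matrix A = [[-1, 0], [7, 6]].
Characteristic polynomial det(A - λI) = λ^2 - 5λ - 6 = 0.
Eigenvalues λ = -1, 6.
For λ=-1: (A-λI) row 2 is [7, 7], so an eigenvector is (-1, 1).
For λ=6: (A-λI) row 1 is [-7, 0], so an eigenvector is (0, -1).
General solution: C_1e^(-t)(-1,1) + C_2e^(6t)(0,-1).
Applying x_1(0)=4, x_2(0)=3 gives C_1=-4, C_2=-7.

x_1(t) = 4e^(-t), x_2(t) = 7e^(6t) - 4e^(-t)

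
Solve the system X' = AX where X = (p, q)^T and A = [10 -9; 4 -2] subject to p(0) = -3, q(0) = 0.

p(t) = -18te^(4t) - 3e^(4t), q(t) = -12te^(4t)

Coefficient matrix A = [[10, -9], [4, -2]].
Characteristic polynomial det(A - λI) = λ^2 - 8λ + 16 = 0.
Single eigenvalue λ = 4 with algebraic multiplicity 2.
Eigenvector v = (-3,-2); generalized eigenvector w with (A-λI)w=v is (-2,-1).
General solution: e^(4t)[K_1·v + K_2·(t·v + w)].
Applying p(0)=-3, q(0)=0 gives K_1=-3, K_2=6.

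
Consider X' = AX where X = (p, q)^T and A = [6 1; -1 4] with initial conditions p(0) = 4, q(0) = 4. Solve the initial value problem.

p(t) = 8te^(5t) + 4e^(5t), q(t) = -8te^(5t) + 4e^(5t)

Coefficient matrix A = [[6, 1], [-1, 4]].
Characteristic polynomial det(A - λI) = λ^2 - 10λ + 25 = 0.
Single eigenvalue λ = 5 with algebraic multiplicity 2.
Eigenvector v = (-1,1); generalized eigenvector w with (A-λI)w=v is (-3,2).
General solution: e^(5t)[C_1·v + C_2·(t·v + w)].
Applying p(0)=4, q(0)=4 gives C_1=20, C_2=-8.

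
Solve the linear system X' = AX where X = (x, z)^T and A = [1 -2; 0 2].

Coefficient matrix A = [[1, -2], [0, 2]].
Characteristic polynomial det(A - λI) = λ^2 - 3λ + 2 = 0.
Eigenvalues λ = 2, 1.
For λ=2: (A-λI) row 1 is [-1, -2], so an eigenvector is (-2, 1).
For λ=1: (A-λI) row 1 is [0, -2], so an eigenvector is (-1, 0).
General solution: C_1e^(2t)(-2,1) + C_2e^(t)(-1,0).

x(t) = -2C_1e^(2t) - C_2e^(t), z(t) = C_1e^(2t)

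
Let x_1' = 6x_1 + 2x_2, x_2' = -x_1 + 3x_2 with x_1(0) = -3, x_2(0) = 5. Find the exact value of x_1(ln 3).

A = [[6,2],[-1,3]]; eigenvalues λ = 5, 4.
Eigenvectors: (-2,1) for λ=5, (1,-1) for λ=4.
From the initial condition, c_1 = -2, c_2 = -7.
x_1(ln 3) = (-2)(3^5)(-2) + (-7)(3^4)(1) = 405.

405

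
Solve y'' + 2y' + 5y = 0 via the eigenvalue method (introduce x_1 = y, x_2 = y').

y(t) = K_1e^(-t)cos(2t) + K_2e^(-t)sin(2t)

Let x_1 = y, x_2 = y'. Then x_1' = x_2 and x_2' = -5x_1 - 2x_2.
A = [[0,1],[-5,-2]]; det(A-λI) = λ^2 + 2λ + 5.
Eigenvalues λ = -1 ± 2i.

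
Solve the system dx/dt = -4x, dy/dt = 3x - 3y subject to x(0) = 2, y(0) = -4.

x(t) = 2e^(-4t), y(t) = 2e^(-3t) - 6e^(-4t)

Coefficient matrix A = [[-4, 0], [3, -3]].
Characteristic polynomial det(A - λI) = λ^2 + 7λ + 12 = 0.
Eigenvalues λ = -4, -3.
For λ=-4: (A-λI) row 2 is [3, 1], so an eigenvector is (1, -3).
For λ=-3: (A-λI) row 1 is [-1, 0], so an eigenvector is (0, -1).
General solution: K_1e^(-4t)(1,-3) + K_2e^(-3t)(0,-1).
Applying x(0)=2, y(0)=-4 gives K_1=2, K_2=-2.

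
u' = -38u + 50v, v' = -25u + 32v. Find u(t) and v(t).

u(t) = 3C_1e^(-3t)sin(5t) + C_1e^(-3t)cos(5t) + C_2e^(-3t)sin(5t) - 3C_2e^(-3t)cos(5t), v(t) = 2C_1e^(-3t)sin(5t) + C_1e^(-3t)cos(5t) + C_2e^(-3t)sin(5t) - 2C_2e^(-3t)cos(5t)

Coefficient matrix A = [[-38, 50], [-25, 32]].
Characteristic polynomial det(A - λI) = λ^2 + 6λ + 34 = 0.
Eigenvalues λ = -3 ± 5i (complex conjugate pair).
For λ=-3+5i: an eigenvector is (1,1) - i(3,2) = (1 - 3i, 1 - 2i).
A real fundamental pair from Re and Im of e^((-3+5i)t)v: X_1 = e^(-3t)(cos(5t)·(1,1) + sin(5t)·(3,2)), X_2 = e^(-3t)(sin(5t)·(1,1) - cos(5t)·(3,2)).
General solution: C_1X_1 + C_2X_2.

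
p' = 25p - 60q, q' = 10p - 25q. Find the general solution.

Coefficient matrix A = [[25, -60], [10, -25]].
Characteristic polynomial det(A - λI) = λ^2 - 25 = 0.
Eigenvalues λ = -5, 5.
For λ=-5: (A-λI) row 1 is [30, -60], so an eigenvector is (2, 1).
For λ=5: (A-λI) row 1 is [20, -60], so an eigenvector is (-3, -1).
General solution: K_1e^(-5t)(2,1) + K_2e^(5t)(-3,-1).

p(t) = 2K_1e^(-5t) - 3K_2e^(5t), q(t) = K_1e^(-5t) - K_2e^(5t)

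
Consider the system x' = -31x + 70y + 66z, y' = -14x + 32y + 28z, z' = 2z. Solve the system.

Coefficient matrix A = [[-31, 70, 66], [-14, 32, 28], [0, 0, 2]].
det(A - λI) = 0 gives eigenvalues λ = -3, 4, 2.
For λ=-3: eigenvector (5,2,0).
For λ=4: eigenvector (2,1,0).
For λ=2: eigenvector (2,0,1).
General solution: K_1e^(-3t)(5,2,0) + K_2e^(4t)(2,1,0) + K_3e^(2t)(2,0,1).

x(t) = 5K_1e^(-3t) + 2K_2e^(4t) + 2K_3e^(2t), y(t) = 2K_1e^(-3t) + K_2e^(4t), z(t) = K_3e^(2t)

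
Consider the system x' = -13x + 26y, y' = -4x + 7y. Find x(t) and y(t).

Coefficient matrix A = [[-13, 26], [-4, 7]].
Characteristic polynomial det(A - λI) = λ^2 + 6λ + 13 = 0.
Eigenvalues λ = -3 ± 2i (complex conjugate pair).
For λ=-3+2i: an eigenvector is (2,1) - i(3,1) = (2 - 3i, 1 - i).
A real fundamental pair from Re and Im of e^((-3+2i)t)v: X_1 = e^(-3t)(cos(2t)·(2,1) + sin(2t)·(3,1)), X_2 = e^(-3t)(sin(2t)·(2,1) - cos(2t)·(3,1)).
General solution: c_1X_1 + c_2X_2.

x(t) = 3c_1e^(-3t)sin(2t) + 2c_1e^(-3t)cos(2t) + 2c_2e^(-3t)sin(2t) - 3c_2e^(-3t)cos(2t), y(t) = c_1e^(-3t)sin(2t) + c_1e^(-3t)cos(2t) + c_2e^(-3t)sin(2t) - c_2e^(-3t)cos(2t)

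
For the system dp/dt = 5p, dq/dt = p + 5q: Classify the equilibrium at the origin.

unstable improper node

A = [[5,0],[1,5]]; det(A-λI) = λ^2 - 10λ + 25.
repeated λ = 5 with a single eigenvector.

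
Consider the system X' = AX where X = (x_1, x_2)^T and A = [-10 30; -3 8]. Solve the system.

x_1(t) = 3C_1e^(-t)sin(3t) - C_1e^(-t)cos(3t) - C_2e^(-t)sin(3t) - 3C_2e^(-t)cos(3t), x_2(t) = C_1e^(-t)sin(3t) - C_2e^(-t)cos(3t)

Coefficient matrix A = [[-10, 30], [-3, 8]].
Characteristic polynomial det(A - λI) = λ^2 + 2λ + 10 = 0.
Eigenvalues λ = -1 ± 3i (complex conjugate pair).
For λ=-1+3i: an eigenvector is (-1,0) - i(3,1) = (-1 - 3i, 0 - i).
A real fundamental pair from Re and Im of e^((-1+3i)t)v: X_1 = e^(-t)(cos(3t)·(-1,0) + sin(3t)·(3,1)), X_2 = e^(-t)(sin(3t)·(-1,0) - cos(3t)·(3,1)).
General solution: C_1X_1 + C_2X_2.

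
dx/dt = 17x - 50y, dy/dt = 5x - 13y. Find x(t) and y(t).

x(t) = -c_1e^(2t)sin(5t) + 3c_1e^(2t)cos(5t) + 3c_2e^(2t)sin(5t) + c_2e^(2t)cos(5t), y(t) = c_1e^(2t)cos(5t) + c_2e^(2t)sin(5t)

Coefficient matrix A = [[17, -50], [5, -13]].
Characteristic polynomial det(A - λI) = λ^2 - 4λ + 29 = 0.
Eigenvalues λ = 2 ± 5i (complex conjugate pair).
For λ=2+5i: an eigenvector is (3,1) - i(-1,0) = (3 + i, 1).
A real fundamental pair from Re and Im of e^((2+5i)t)v: X_1 = e^(2t)(cos(5t)·(3,1) + sin(5t)·(-1,0)), X_2 = e^(2t)(sin(5t)·(3,1) - cos(5t)·(-1,0)).
General solution: c_1X_1 + c_2X_2.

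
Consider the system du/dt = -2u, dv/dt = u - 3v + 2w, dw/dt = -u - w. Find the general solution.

u(t) = K_1e^(-2t), v(t) = 3K_1e^(-2t) + K_2e^(-3t) + K_3e^(-t), w(t) = K_1e^(-2t) + K_3e^(-t)

Coefficient matrix A = [[-2, 0, 0], [1, -3, 2], [-1, 0, -1]].
det(A - λI) = 0 gives eigenvalues λ = -2, -3, -1.
For λ=-2: eigenvector (1,3,1).
For λ=-3: eigenvector (0,1,0).
For λ=-1: eigenvector (0,1,1).
General solution: K_1e^(-2t)(1,3,1) + K_2e^(-3t)(0,1,0) + K_3e^(-t)(0,1,1).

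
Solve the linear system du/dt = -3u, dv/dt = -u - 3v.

u(t) = C_2e^(-3t), v(t) = -C_1e^(-3t) - C_2te^(-3t) - 2C_2e^(-3t)

Coefficient matrix A = [[-3, 0], [-1, -3]].
Characteristic polynomial det(A - λI) = λ^2 + 6λ + 9 = 0.
Single eigenvalue λ = -3 with algebraic multiplicity 2.
Eigenvector v = (0,-1); generalized eigenvector w with (A-λI)w=v is (1,-2).
General solution: e^(-3t)[C_1·v + C_2·(t·v + w)].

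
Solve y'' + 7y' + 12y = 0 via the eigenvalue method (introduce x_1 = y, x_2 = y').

Let x_1 = y, x_2 = y'. Then x_1' = x_2 and x_2' = -12x_1 - 7x_2.
A = [[0,1],[-12,-7]]; det(A-λI) = λ^2 + 7λ + 12.
Eigenvalues λ = -4, -3 with eigenvectors (1,-4), (1,-3).

y(t) = K_1e^(-4t) + K_2e^(-3t)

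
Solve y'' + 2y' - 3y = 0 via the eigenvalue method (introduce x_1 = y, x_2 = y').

Let x_1 = y, x_2 = y'. Then x_1' = x_2 and x_2' = 3x_1 - 2x_2.
A = [[0,1],[3,-2]]; det(A-λI) = λ^2 + 2λ - 3.
Eigenvalues λ = 1, -3 with eigenvectors (1,1), (1,-3).

y(t) = c_1e^(t) + c_2e^(-3t)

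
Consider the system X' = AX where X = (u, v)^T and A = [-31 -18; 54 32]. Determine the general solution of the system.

Coefficient matrix A = [[-31, -18], [54, 32]].
Characteristic polynomial det(A - λI) = λ^2 - λ - 20 = 0.
Eigenvalues λ = -4, 5.
For λ=-4: (A-λI) row 1 is [-27, -18], so an eigenvector is (-2, 3).
For λ=5: (A-λI) row 1 is [-36, -18], so an eigenvector is (-1, 2).
General solution: K_1e^(-4t)(-2,3) + K_2e^(5t)(-1,2).

u(t) = -2K_1e^(-4t) - K_2e^(5t), v(t) = 3K_1e^(-4t) + 2K_2e^(5t)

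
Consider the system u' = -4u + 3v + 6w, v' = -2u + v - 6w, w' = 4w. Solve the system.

Coefficient matrix A = [[-4, 3, 6], [-2, 1, -6], [0, 0, 4]].
det(A - λI) = 0 gives eigenvalues λ = -1, -2, 4.
For λ=-1: eigenvector (1,1,0).
For λ=-2: eigenvector (3,2,0).
For λ=4: eigenvector (0,-2,1).
General solution: K_1e^(-t)(1,1,0) + K_2e^(-2t)(3,2,0) + K_3e^(4t)(0,-2,1).

u(t) = K_1e^(-t) + 3K_2e^(-2t), v(t) = K_1e^(-t) + 2K_2e^(-2t) - 2K_3e^(4t), w(t) = K_3e^(4t)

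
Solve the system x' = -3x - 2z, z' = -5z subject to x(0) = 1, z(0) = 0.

Coefficient matrix A = [[-3, -2], [0, -5]].
Characteristic polynomial det(A - λI) = λ^2 + 8λ + 15 = 0.
Eigenvalues λ = -5, -3.
For λ=-5: (A-λI) row 1 is [2, -2], so an eigenvector is (-1, -1).
For λ=-3: (A-λI) row 1 is [0, -2], so an eigenvector is (1, 0).
General solution: K_1e^(-5t)(-1,-1) + K_2e^(-3t)(1,0).
Applying x(0)=1, z(0)=0 gives K_1=0, K_2=1.

x(t) = e^(-3t), z(t) = 0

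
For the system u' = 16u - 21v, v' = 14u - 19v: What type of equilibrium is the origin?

saddle

A = [[16,-21],[14,-19]]; det(A-λI) = λ^2 + 3λ - 10.
λ = 2, -5: opposite signs.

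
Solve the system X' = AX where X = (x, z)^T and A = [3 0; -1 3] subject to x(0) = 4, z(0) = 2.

x(t) = 4e^(3t), z(t) = -4te^(3t) + 2e^(3t)

Coefficient matrix A = [[3, 0], [-1, 3]].
Characteristic polynomial det(A - λI) = λ^2 - 6λ + 9 = 0.
Single eigenvalue λ = 3 with algebraic multiplicity 2.
Eigenvector v = (0,-1); generalized eigenvector w with (A-λI)w=v is (1,2).
General solution: e^(3t)[K_1·v + K_2·(t·v + w)].
Applying x(0)=4, z(0)=2 gives K_1=6, K_2=4.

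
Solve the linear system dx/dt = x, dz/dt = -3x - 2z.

x(t) = -C_1e^(t), z(t) = C_1e^(t) - C_2e^(-2t)

Coefficient matrix A = [[1, 0], [-3, -2]].
Characteristic polynomial det(A - λI) = λ^2 + λ - 2 = 0.
Eigenvalues λ = 1, -2.
For λ=1: (A-λI) row 2 is [-3, -3], so an eigenvector is (-1, 1).
For λ=-2: (A-λI) row 1 is [3, 0], so an eigenvector is (0, -1).
General solution: C_1e^(t)(-1,1) + C_2e^(-2t)(0,-1).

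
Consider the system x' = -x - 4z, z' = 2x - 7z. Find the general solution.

x(t) = -2K_1e^(-3t) - K_2e^(-5t), z(t) = -K_1e^(-3t) - K_2e^(-5t)

Coefficient matrix A = [[-1, -4], [2, -7]].
Characteristic polynomial det(A - λI) = λ^2 + 8λ + 15 = 0.
Eigenvalues λ = -3, -5.
For λ=-3: (A-λI) row 1 is [2, -4], so an eigenvector is (-2, -1).
For λ=-5: (A-λI) row 1 is [4, -4], so an eigenvector is (-1, -1).
General solution: K_1e^(-3t)(-2,-1) + K_2e^(-5t)(-1,-1).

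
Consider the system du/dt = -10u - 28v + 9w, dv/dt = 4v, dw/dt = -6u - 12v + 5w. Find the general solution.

u(t) = 3K_1e^(-4t) - 2K_2e^(4t) + K_3e^(-t), v(t) = K_2e^(4t), w(t) = 2K_1e^(-4t) + K_3e^(-t)

Coefficient matrix A = [[-10, -28, 9], [0, 4, 0], [-6, -12, 5]].
det(A - λI) = 0 gives eigenvalues λ = -4, 4, -1.
For λ=-4: eigenvector (3,0,2).
For λ=4: eigenvector (-2,1,0).
For λ=-1: eigenvector (1,0,1).
General solution: K_1e^(-4t)(3,0,2) + K_2e^(4t)(-2,1,0) + K_3e^(-t)(1,0,1).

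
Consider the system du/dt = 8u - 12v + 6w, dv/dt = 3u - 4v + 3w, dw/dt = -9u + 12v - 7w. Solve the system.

Coefficient matrix A = [[8, -12, 6], [3, -4, 3], [-9, 12, -7]].
det(A - λI) = 0 gives eigenvalues λ = -1, -4, 2.
For λ=-1: eigenvector (2,1,-1).
For λ=-4: eigenvector (2,1,-2).
For λ=2: eigenvector (1,0,-1).
General solution: c_1e^(-t)(2,1,-1) + c_2e^(-4t)(2,1,-2) + c_3e^(2t)(1,0,-1).

u(t) = 2c_1e^(-t) + 2c_2e^(-4t) + c_3e^(2t), v(t) = c_1e^(-t) + c_2e^(-4t), w(t) = -c_1e^(-t) - 2c_2e^(-4t) - c_3e^(2t)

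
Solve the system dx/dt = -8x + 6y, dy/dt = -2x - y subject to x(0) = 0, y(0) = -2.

Coefficient matrix A = [[-8, 6], [-2, -1]].
Characteristic polynomial det(A - λI) = λ^2 + 9λ + 20 = 0.
Eigenvalues λ = -5, -4.
For λ=-5: (A-λI) row 1 is [-3, 6], so an eigenvector is (2, 1).
For λ=-4: (A-λI) row 1 is [-4, 6], so an eigenvector is (-3, -2).
General solution: c_1e^(-5t)(2,1) + c_2e^(-4t)(-3,-2).
Applying x(0)=0, y(0)=-2 gives c_1=6, c_2=4.

x(t) = -12e^(-4t) + 12e^(-5t), y(t) = -8e^(-4t) + 6e^(-5t)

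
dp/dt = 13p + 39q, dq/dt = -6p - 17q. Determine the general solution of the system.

Coefficient matrix A = [[13, 39], [-6, -17]].
Characteristic polynomial det(A - λI) = λ^2 + 4λ + 13 = 0.
Eigenvalues λ = -2 ± 3i (complex conjugate pair).
For λ=-2+3i: an eigenvector is (-3,1) - i(-2,1) = (-3 + 2i, 1 - i).
A real fundamental pair from Re and Im of e^((-2+3i)t)v: X_1 = e^(-2t)(cos(3t)·(-3,1) + sin(3t)·(-2,1)), X_2 = e^(-2t)(sin(3t)·(-3,1) - cos(3t)·(-2,1)).
General solution: K_1X_1 + K_2X_2.

p(t) = -2K_1e^(-2t)sin(3t) - 3K_1e^(-2t)cos(3t) - 3K_2e^(-2t)sin(3t) + 2K_2e^(-2t)cos(3t), q(t) = K_1e^(-2t)sin(3t) + K_1e^(-2t)cos(3t) + K_2e^(-2t)sin(3t) - K_2e^(-2t)cos(3t)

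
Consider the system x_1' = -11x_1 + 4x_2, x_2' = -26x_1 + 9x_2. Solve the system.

Coefficient matrix A = [[-11, 4], [-26, 9]].
Characteristic polynomial det(A - λI) = λ^2 + 2λ + 5 = 0.
Eigenvalues λ = -1 ± 2i (complex conjugate pair).
For λ=-1+2i: an eigenvector is (-1,-2) - i(1,3) = (-1 - i, -2 - 3i).
A real fundamental pair from Re and Im of e^((-1+2i)t)v: X_1 = e^(-t)(cos(2t)·(-1,-2) + sin(2t)·(1,3)), X_2 = e^(-t)(sin(2t)·(-1,-2) - cos(2t)·(1,3)).
General solution: K_1X_1 + K_2X_2.

x_1(t) = K_1e^(-t)sin(2t) - K_1e^(-t)cos(2t) - K_2e^(-t)sin(2t) - K_2e^(-t)cos(2t), x_2(t) = 3K_1e^(-t)sin(2t) - 2K_1e^(-t)cos(2t) - 2K_2e^(-t)sin(2t) - 3K_2e^(-t)cos(2t)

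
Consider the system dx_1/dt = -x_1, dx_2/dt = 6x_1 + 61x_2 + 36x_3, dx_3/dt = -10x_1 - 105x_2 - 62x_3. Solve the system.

x_1(t) = c_1e^(-t), x_2(t) = -3c_1e^(-t) + 3c_2e^(t) + 4c_3e^(-2t), x_3(t) = 5c_1e^(-t) - 5c_2e^(t) - 7c_3e^(-2t)

Coefficient matrix A = [[-1, 0, 0], [6, 61, 36], [-10, -105, -62]].
det(A - λI) = 0 gives eigenvalues λ = -1, 1, -2.
For λ=-1: eigenvector (1,-3,5).
For λ=1: eigenvector (0,3,-5).
For λ=-2: eigenvector (0,4,-7).
General solution: c_1e^(-t)(1,-3,5) + c_2e^(t)(0,3,-5) + c_3e^(-2t)(0,4,-7).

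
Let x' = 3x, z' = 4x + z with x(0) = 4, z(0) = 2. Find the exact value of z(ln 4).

A = [[3,0],[4,1]]; eigenvalues λ = 1, 3.
Eigenvectors: (0,1) for λ=1, (1,2) for λ=3.
From the initial condition, c_1 = -6, c_2 = 4.
z(ln 4) = (-6)(4^1)(1) + (4)(4^3)(2) = 488.

488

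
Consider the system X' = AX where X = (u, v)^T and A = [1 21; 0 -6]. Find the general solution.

u(t) = -3K_1e^(-6t) - K_2e^(t), v(t) = K_1e^(-6t)

Coefficient matrix A = [[1, 21], [0, -6]].
Characteristic polynomial det(A - λI) = λ^2 + 5λ - 6 = 0.
Eigenvalues λ = -6, 1.
For λ=-6: (A-λI) row 1 is [7, 21], so an eigenvector is (-3, 1).
For λ=1: (A-λI) row 1 is [0, 21], so an eigenvector is (-1, 0).
General solution: K_1e^(-6t)(-3,1) + K_2e^(t)(-1,0).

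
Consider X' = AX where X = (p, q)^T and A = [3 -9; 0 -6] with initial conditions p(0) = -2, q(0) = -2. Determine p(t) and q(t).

Coefficient matrix A = [[3, -9], [0, -6]].
Characteristic polynomial det(A - λI) = λ^2 + 3λ - 18 = 0.
Eigenvalues λ = 3, -6.
For λ=3: (A-λI) row 1 is [0, -9], so an eigenvector is (-1, 0).
For λ=-6: (A-λI) row 1 is [9, -9], so an eigenvector is (1, 1).
General solution: c_1e^(3t)(-1,0) + c_2e^(-6t)(1,1).
Applying p(0)=-2, q(0)=-2 gives c_1=0, c_2=-2.

p(t) = -2e^(-6t), q(t) = -2e^(-6t)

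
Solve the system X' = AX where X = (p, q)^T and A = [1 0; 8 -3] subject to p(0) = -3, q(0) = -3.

p(t) = -3e^(t), q(t) = -6e^(t) + 3e^(-3t)

Coefficient matrix A = [[1, 0], [8, -3]].
Characteristic polynomial det(A - λI) = λ^2 + 2λ - 3 = 0.
Eigenvalues λ = 1, -3.
For λ=1: (A-λI) row 2 is [8, -4], so an eigenvector is (-1, -2).
For λ=-3: (A-λI) row 1 is [4, 0], so an eigenvector is (0, 1).
General solution: c_1e^(t)(-1,-2) + c_2e^(-3t)(0,1).
Applying p(0)=-3, q(0)=-3 gives c_1=3, c_2=3.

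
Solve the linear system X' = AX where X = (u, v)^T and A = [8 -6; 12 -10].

u(t) = -c_1e^(-4t) + c_2e^(2t), v(t) = -2c_1e^(-4t) + c_2e^(2t)

Coefficient matrix A = [[8, -6], [12, -10]].
Characteristic polynomial det(A - λI) = λ^2 + 2λ - 8 = 0.
Eigenvalues λ = -4, 2.
For λ=-4: (A-λI) row 1 is [12, -6], so an eigenvector is (-1, -2).
For λ=2: (A-λI) row 1 is [6, -6], so an eigenvector is (1, 1).
General solution: c_1e^(-4t)(-1,-2) + c_2e^(2t)(1,1).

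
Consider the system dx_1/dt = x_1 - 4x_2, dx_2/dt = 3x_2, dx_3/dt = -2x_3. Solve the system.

x_1(t) = K_1e^(t) - 2K_3e^(3t), x_2(t) = K_3e^(3t), x_3(t) = K_2e^(-2t)

Coefficient matrix A = [[1, -4, 0], [0, 3, 0], [0, 0, -2]].
det(A - λI) = 0 gives eigenvalues λ = 1, -2, 3.
For λ=1: eigenvector (1,0,0).
For λ=-2: eigenvector (0,0,1).
For λ=3: eigenvector (-2,1,0).
General solution: K_1e^(t)(1,0,0) + K_2e^(-2t)(0,0,1) + K_3e^(3t)(-2,1,0).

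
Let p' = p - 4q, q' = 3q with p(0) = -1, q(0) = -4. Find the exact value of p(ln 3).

189

A = [[1,-4],[0,3]]; eigenvalues λ = 3, 1.
Eigenvectors: (-2,1) for λ=3, (1,0) for λ=1.
From the initial condition, c_1 = -4, c_2 = -9.
p(ln 3) = (-4)(3^3)(-2) + (-9)(3^1)(1) = 189.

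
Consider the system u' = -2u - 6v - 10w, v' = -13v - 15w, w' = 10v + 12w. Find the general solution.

Coefficient matrix A = [[-2, -6, -10], [0, -13, -15], [0, 10, 12]].
det(A - λI) = 0 gives eigenvalues λ = -3, -2, 2.
For λ=-3: eigenvector (-2,3,-2).
For λ=-2: eigenvector (1,0,0).
For λ=2: eigenvector (-1,-1,1).
General solution: c_1e^(-3t)(-2,3,-2) + c_2e^(-2t)(1,0,0) + c_3e^(2t)(-1,-1,1).

u(t) = -2c_1e^(-3t) + c_2e^(-2t) - c_3e^(2t), v(t) = 3c_1e^(-3t) - c_3e^(2t), w(t) = -2c_1e^(-3t) + c_3e^(2t)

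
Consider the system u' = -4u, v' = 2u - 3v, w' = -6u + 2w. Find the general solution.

u(t) = C_1e^(-4t), v(t) = -2C_1e^(-4t) + C_3e^(-3t), w(t) = C_1e^(-4t) + C_2e^(2t)

Coefficient matrix A = [[-4, 0, 0], [2, -3, 0], [-6, 0, 2]].
det(A - λI) = 0 gives eigenvalues λ = -4, 2, -3.
For λ=-4: eigenvector (1,-2,1).
For λ=2: eigenvector (0,0,1).
For λ=-3: eigenvector (0,1,0).
General solution: C_1e^(-4t)(1,-2,1) + C_2e^(2t)(0,0,1) + C_3e^(-3t)(0,1,0).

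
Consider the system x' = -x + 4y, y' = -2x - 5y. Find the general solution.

Coefficient matrix A = [[-1, 4], [-2, -5]].
Characteristic polynomial det(A - λI) = λ^2 + 6λ + 13 = 0.
Eigenvalues λ = -3 ± 2i (complex conjugate pair).
For λ=-3+2i: an eigenvector is (1,0) - i(1,-1) = (1 - i, 0 + i).
A real fundamental pair from Re and Im of e^((-3+2i)t)v: X_1 = e^(-3t)(cos(2t)·(1,0) + sin(2t)·(1,-1)), X_2 = e^(-3t)(sin(2t)·(1,0) - cos(2t)·(1,-1)).
General solution: c_1X_1 + c_2X_2.

x(t) = c_1e^(-3t)sin(2t) + c_1e^(-3t)cos(2t) + c_2e^(-3t)sin(2t) - c_2e^(-3t)cos(2t), y(t) = -c_1e^(-3t)sin(2t) + c_2e^(-3t)cos(2t)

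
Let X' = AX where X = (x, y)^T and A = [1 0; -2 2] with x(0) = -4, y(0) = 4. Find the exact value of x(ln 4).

-16

A = [[1,0],[-2,2]]; eigenvalues λ = 2, 1.
Eigenvectors: (0,1) for λ=2, (-1,-2) for λ=1.
From the initial condition, c_1 = 12, c_2 = 4.
x(ln 4) = (12)(4^2)(0) + (4)(4^1)(-1) = -16.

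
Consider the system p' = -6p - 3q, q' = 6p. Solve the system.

Coefficient matrix A = [[-6, -3], [6, 0]].
Characteristic polynomial det(A - λI) = λ^2 + 6λ + 18 = 0.
Eigenvalues λ = -3 ± 3i (complex conjugate pair).
For λ=-3+3i: an eigenvector is (1,-1) - i(0,1) = (1, -1 - i).
A real fundamental pair from Re and Im of e^((-3+3i)t)v: X_1 = e^(-3t)(cos(3t)·(1,-1) + sin(3t)·(0,1)), X_2 = e^(-3t)(sin(3t)·(1,-1) - cos(3t)·(0,1)).
General solution: C_1X_1 + C_2X_2.

p(t) = C_1e^(-3t)cos(3t) + C_2e^(-3t)sin(3t), q(t) = C_1e^(-3t)sin(3t) - C_1e^(-3t)cos(3t) - C_2e^(-3t)sin(3t) - C_2e^(-3t)cos(3t)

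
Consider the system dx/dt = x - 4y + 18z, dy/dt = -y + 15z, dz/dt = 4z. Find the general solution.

Coefficient matrix A = [[1, -4, 18], [0, -1, 15], [0, 0, 4]].
det(A - λI) = 0 gives eigenvalues λ = 4, -1, 1.
For λ=4: eigenvector (2,3,1).
For λ=-1: eigenvector (2,1,0).
For λ=1: eigenvector (1,0,0).
General solution: K_1e^(4t)(2,3,1) + K_2e^(-t)(2,1,0) + K_3e^(t)(1,0,0).

x(t) = 2K_1e^(4t) + 2K_2e^(-t) + K_3e^(t), y(t) = 3K_1e^(4t) + K_2e^(-t), z(t) = K_1e^(4t)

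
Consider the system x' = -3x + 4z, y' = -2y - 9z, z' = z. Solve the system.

Coefficient matrix A = [[-3, 0, 4], [0, -2, -9], [0, 0, 1]].
det(A - λI) = 0 gives eigenvalues λ = -3, -2, 1.
For λ=-3: eigenvector (1,0,0).
For λ=-2: eigenvector (0,1,0).
For λ=1: eigenvector (1,-3,1).
General solution: K_1e^(-3t)(1,0,0) + K_2e^(-2t)(0,1,0) + K_3e^(t)(1,-3,1).

x(t) = K_1e^(-3t) + K_3e^(t), y(t) = K_2e^(-2t) - 3K_3e^(t), z(t) = K_3e^(t)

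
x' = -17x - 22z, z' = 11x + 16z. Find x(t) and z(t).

Coefficient matrix A = [[-17, -22], [11, 16]].
Characteristic polynomial det(A - λI) = λ^2 + λ - 30 = 0.
Eigenvalues λ = -6, 5.
For λ=-6: (A-λI) row 1 is [-11, -22], so an eigenvector is (-2, 1).
For λ=5: (A-λI) row 1 is [-22, -22], so an eigenvector is (1, -1).
General solution: c_1e^(-6t)(-2,1) + c_2e^(5t)(1,-1).

x(t) = -2c_1e^(-6t) + c_2e^(5t), z(t) = c_1e^(-6t) - c_2e^(5t)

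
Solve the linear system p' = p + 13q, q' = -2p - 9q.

Coefficient matrix A = [[1, 13], [-2, -9]].
Characteristic polynomial det(A - λI) = λ^2 + 8λ + 17 = 0.
Eigenvalues λ = -4 ± i (complex conjugate pair).
For λ=-4+i: an eigenvector is (2,-1) - i(-3,1) = (2 + 3i, -1 - i).
A real fundamental pair from Re and Im of e^((-4+i)t)v: X_1 = e^(-4t)(cos(t)·(2,-1) + sin(t)·(-3,1)), X_2 = e^(-4t)(sin(t)·(2,-1) - cos(t)·(-3,1)).
General solution: C_1X_1 + C_2X_2.

p(t) = -3C_1e^(-4t)sin(t) + 2C_1e^(-4t)cos(t) + 2C_2e^(-4t)sin(t) + 3C_2e^(-4t)cos(t), q(t) = C_1e^(-4t)sin(t) - C_1e^(-4t)cos(t) - C_2e^(-4t)sin(t) - C_2e^(-4t)cos(t)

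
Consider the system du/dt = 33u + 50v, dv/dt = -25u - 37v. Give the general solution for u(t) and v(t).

Coefficient matrix A = [[33, 50], [-25, -37]].
Characteristic polynomial det(A - λI) = λ^2 + 4λ + 29 = 0.
Eigenvalues λ = -2 ± 5i (complex conjugate pair).
For λ=-2+5i: an eigenvector is (1,-1) - i(-3,2) = (1 + 3i, -1 - 2i).
A real fundamental pair from Re and Im of e^((-2+5i)t)v: X_1 = e^(-2t)(cos(5t)·(1,-1) + sin(5t)·(-3,2)), X_2 = e^(-2t)(sin(5t)·(1,-1) - cos(5t)·(-3,2)).
General solution: K_1X_1 + K_2X_2.

u(t) = -3K_1e^(-2t)sin(5t) + K_1e^(-2t)cos(5t) + K_2e^(-2t)sin(5t) + 3K_2e^(-2t)cos(5t), v(t) = 2K_1e^(-2t)sin(5t) - K_1e^(-2t)cos(5t) - K_2e^(-2t)sin(5t) - 2K_2e^(-2t)cos(5t)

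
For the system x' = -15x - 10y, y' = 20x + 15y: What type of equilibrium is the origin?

saddle

A = [[-15,-10],[20,15]]; det(A-λI) = λ^2 - 25.
λ = -5, 5: opposite signs.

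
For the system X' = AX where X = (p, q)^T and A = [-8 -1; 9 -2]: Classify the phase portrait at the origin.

A = [[-8,-1],[9,-2]]; det(A-λI) = λ^2 + 10λ + 25.
repeated λ = -5 with a single eigenvector.

stable improper node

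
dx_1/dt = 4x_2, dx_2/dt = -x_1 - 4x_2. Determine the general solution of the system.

Coefficient matrix A = [[0, 4], [-1, -4]].
Characteristic polynomial det(A - λI) = λ^2 + 4λ + 4 = 0.
Single eigenvalue λ = -2 with algebraic multiplicity 2.
Eigenvector v = (-2,1); generalized eigenvector w with (A-λI)w=v is (3,-2).
General solution: e^(-2t)[K_1·v + K_2·(t·v + w)].

x_1(t) = -2K_1e^(-2t) - 2K_2te^(-2t) + 3K_2e^(-2t), x_2(t) = K_1e^(-2t) + K_2te^(-2t) - 2K_2e^(-2t)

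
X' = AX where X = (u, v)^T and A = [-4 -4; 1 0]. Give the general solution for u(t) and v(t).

u(t) = 2K_1e^(-2t) + 2K_2te^(-2t) + 3K_2e^(-2t), v(t) = -K_1e^(-2t) - K_2te^(-2t) - 2K_2e^(-2t)

Coefficient matrix A = [[-4, -4], [1, 0]].
Characteristic polynomial det(A - λI) = λ^2 + 4λ + 4 = 0.
Single eigenvalue λ = -2 with algebraic multiplicity 2.
Eigenvector v = (2,-1); generalized eigenvector w with (A-λI)w=v is (3,-2).
General solution: e^(-2t)[K_1·v + K_2·(t·v + w)].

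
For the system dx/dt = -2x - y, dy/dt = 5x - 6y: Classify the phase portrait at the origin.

stable spiral

A = [[-2,-1],[5,-6]]; det(A-λI) = λ^2 + 8λ + 17.
λ = -4 ± i: negative real part.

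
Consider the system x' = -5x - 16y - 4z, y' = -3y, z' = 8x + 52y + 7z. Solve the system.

Coefficient matrix A = [[-5, -16, -4], [0, -3, 0], [8, 52, 7]].
det(A - λI) = 0 gives eigenvalues λ = -3, 3, -1.
For λ=-3: eigenvector (-4,1,-2).
For λ=3: eigenvector (-1,0,2).
For λ=-1: eigenvector (-1,0,1).
General solution: K_1e^(-3t)(-4,1,-2) + K_2e^(3t)(-1,0,2) + K_3e^(-t)(-1,0,1).

x(t) = -4K_1e^(-3t) - K_2e^(3t) - K_3e^(-t), y(t) = K_1e^(-3t), z(t) = -2K_1e^(-3t) + 2K_2e^(3t) + K_3e^(-t)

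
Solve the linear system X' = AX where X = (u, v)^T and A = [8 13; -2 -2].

u(t) = 3C_1e^(3t)sin(t) - 2C_1e^(3t)cos(t) - 2C_2e^(3t)sin(t) - 3C_2e^(3t)cos(t), v(t) = -C_1e^(3t)sin(t) + C_1e^(3t)cos(t) + C_2e^(3t)sin(t) + C_2e^(3t)cos(t)

Coefficient matrix A = [[8, 13], [-2, -2]].
Characteristic polynomial det(A - λI) = λ^2 - 6λ + 10 = 0.
Eigenvalues λ = 3 ± i (complex conjugate pair).
For λ=3+i: an eigenvector is (-2,1) - i(3,-1) = (-2 - 3i, 1 + i).
A real fundamental pair from Re and Im of e^((3+i)t)v: X_1 = e^(3t)(cos(t)·(-2,1) + sin(t)·(3,-1)), X_2 = e^(3t)(sin(t)·(-2,1) - cos(t)·(3,-1)).
General solution: C_1X_1 + C_2X_2.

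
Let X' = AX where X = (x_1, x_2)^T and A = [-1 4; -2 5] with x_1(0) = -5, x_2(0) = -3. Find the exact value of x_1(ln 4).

-80

A = [[-1,4],[-2,5]]; eigenvalues λ = 1, 3.
Eigenvectors: (-2,-1) for λ=1, (1,1) for λ=3.
From the initial condition, c_1 = 2, c_2 = -1.
x_1(ln 4) = (2)(4^1)(-2) + (-1)(4^3)(1) = -80.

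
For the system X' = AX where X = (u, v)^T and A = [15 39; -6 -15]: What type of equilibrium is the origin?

A = [[15,39],[-6,-15]]; det(A-λI) = λ^2 + 9.
λ = 0 ± 3i: zero real part.

center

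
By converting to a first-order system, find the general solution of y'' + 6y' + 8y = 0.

y(t) = K_1e^(-4t) + K_2e^(-2t)

Let x_1 = y, x_2 = y'. Then x_1' = x_2 and x_2' = -8x_1 - 6x_2.
A = [[0,1],[-8,-6]]; det(A-λI) = λ^2 + 6λ + 8.
Eigenvalues λ = -4, -2 with eigenvectors (1,-4), (1,-2).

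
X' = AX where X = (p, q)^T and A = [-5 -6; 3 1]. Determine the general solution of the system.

p(t) = -c_1e^(-2t)sin(3t) - c_1e^(-2t)cos(3t) - c_2e^(-2t)sin(3t) + c_2e^(-2t)cos(3t), q(t) = c_1e^(-2t)cos(3t) + c_2e^(-2t)sin(3t)

Coefficient matrix A = [[-5, -6], [3, 1]].
Characteristic polynomial det(A - λI) = λ^2 + 4λ + 13 = 0.
Eigenvalues λ = -2 ± 3i (complex conjugate pair).
For λ=-2+3i: an eigenvector is (-1,1) - i(-1,0) = (-1 + i, 1).
A real fundamental pair from Re and Im of e^((-2+3i)t)v: X_1 = e^(-2t)(cos(3t)·(-1,1) + sin(3t)·(-1,0)), X_2 = e^(-2t)(sin(3t)·(-1,1) - cos(3t)·(-1,0)).
General solution: c_1X_1 + c_2X_2.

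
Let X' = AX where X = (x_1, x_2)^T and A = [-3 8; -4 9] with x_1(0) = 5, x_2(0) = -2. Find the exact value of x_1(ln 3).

-2145

A = [[-3,8],[-4,9]]; eigenvalues λ = 5, 1.
Eigenvectors: (-1,-1) for λ=5, (2,1) for λ=1.
From the initial condition, c_1 = 9, c_2 = 7.
x_1(ln 3) = (9)(3^5)(-1) + (7)(3^1)(2) = -2145.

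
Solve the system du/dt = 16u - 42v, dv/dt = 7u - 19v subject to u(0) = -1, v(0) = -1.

u(t) = 3e^(2t) - 4e^(-5t), v(t) = e^(2t) - 2e^(-5t)

Coefficient matrix A = [[16, -42], [7, -19]].
Characteristic polynomial det(A - λI) = λ^2 + 3λ - 10 = 0.
Eigenvalues λ = 2, -5.
For λ=2: (A-λI) row 1 is [14, -42], so an eigenvector is (-3, -1).
For λ=-5: (A-λI) row 1 is [21, -42], so an eigenvector is (2, 1).
General solution: K_1e^(2t)(-3,-1) + K_2e^(-5t)(2,1).
Applying u(0)=-1, v(0)=-1 gives K_1=-1, K_2=-2.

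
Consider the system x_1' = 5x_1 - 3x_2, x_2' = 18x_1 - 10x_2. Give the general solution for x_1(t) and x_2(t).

x_1(t) = K_1e^(-4t) + K_2e^(-t), x_2(t) = 3K_1e^(-4t) + 2K_2e^(-t)

Coefficient matrix A = [[5, -3], [18, -10]].
Characteristic polynomial det(A - λI) = λ^2 + 5λ + 4 = 0.
Eigenvalues λ = -4, -1.
For λ=-4: (A-λI) row 1 is [9, -3], so an eigenvector is (1, 3).
For λ=-1: (A-λI) row 1 is [6, -3], so an eigenvector is (1, 2).
General solution: K_1e^(-4t)(1,3) + K_2e^(-t)(1,2).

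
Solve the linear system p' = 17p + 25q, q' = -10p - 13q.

Coefficient matrix A = [[17, 25], [-10, -13]].
Characteristic polynomial det(A - λI) = λ^2 - 4λ + 29 = 0.
Eigenvalues λ = 2 ± 5i (complex conjugate pair).
For λ=2+5i: an eigenvector is (1,-1) - i(-2,1) = (1 + 2i, -1 - i).
A real fundamental pair from Re and Im of e^((2+5i)t)v: X_1 = e^(2t)(cos(5t)·(1,-1) + sin(5t)·(-2,1)), X_2 = e^(2t)(sin(5t)·(1,-1) - cos(5t)·(-2,1)).
General solution: C_1X_1 + C_2X_2.

p(t) = -2C_1e^(2t)sin(5t) + C_1e^(2t)cos(5t) + C_2e^(2t)sin(5t) + 2C_2e^(2t)cos(5t), q(t) = C_1e^(2t)sin(5t) - C_1e^(2t)cos(5t) - C_2e^(2t)sin(5t) - C_2e^(2t)cos(5t)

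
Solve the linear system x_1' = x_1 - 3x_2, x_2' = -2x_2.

x_1(t) = -C_1e^(-2t) + C_2e^(t), x_2(t) = -C_1e^(-2t)

Coefficient matrix A = [[1, -3], [0, -2]].
Characteristic polynomial det(A - λI) = λ^2 + λ - 2 = 0.
Eigenvalues λ = -2, 1.
For λ=-2: (A-λI) row 1 is [3, -3], so an eigenvector is (-1, -1).
For λ=1: (A-λI) row 1 is [0, -3], so an eigenvector is (1, 0).
General solution: C_1e^(-2t)(-1,-1) + C_2e^(t)(1,0).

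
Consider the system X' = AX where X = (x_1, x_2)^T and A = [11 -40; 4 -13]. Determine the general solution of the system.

Coefficient matrix A = [[11, -40], [4, -13]].
Characteristic polynomial det(A - λI) = λ^2 + 2λ + 17 = 0.
Eigenvalues λ = -1 ± 4i (complex conjugate pair).
For λ=-1+4i: an eigenvector is (-1,0) - i(-3,-1) = (-1 + 3i, 0 + i).
A real fundamental pair from Re and Im of e^((-1+4i)t)v: X_1 = e^(-t)(cos(4t)·(-1,0) + sin(4t)·(-3,-1)), X_2 = e^(-t)(sin(4t)·(-1,0) - cos(4t)·(-3,-1)).
General solution: c_1X_1 + c_2X_2.

x_1(t) = -3c_1e^(-t)sin(4t) - c_1e^(-t)cos(4t) - c_2e^(-t)sin(4t) + 3c_2e^(-t)cos(4t), x_2(t) = -c_1e^(-t)sin(4t) + c_2e^(-t)cos(4t)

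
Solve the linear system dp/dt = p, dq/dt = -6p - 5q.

p(t) = c_2e^(t), q(t) = -c_1e^(-5t) - c_2e^(t)

Coefficient matrix A = [[1, 0], [-6, -5]].
Characteristic polynomial det(A - λI) = λ^2 + 4λ - 5 = 0.
Eigenvalues λ = -5, 1.
For λ=-5: (A-λI) row 1 is [6, 0], so an eigenvector is (0, -1).
For λ=1: (A-λI) row 2 is [-6, -6], so an eigenvector is (1, -1).
General solution: c_1e^(-5t)(0,-1) + c_2e^(t)(1,-1).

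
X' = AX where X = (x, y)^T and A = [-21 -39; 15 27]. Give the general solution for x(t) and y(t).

Coefficient matrix A = [[-21, -39], [15, 27]].
Characteristic polynomial det(A - λI) = λ^2 - 6λ + 18 = 0.
Eigenvalues λ = 3 ± 3i (complex conjugate pair).
For λ=3+3i: an eigenvector is (-3,2) - i(-2,1) = (-3 + 2i, 2 - i).
A real fundamental pair from Re and Im of e^((3+3i)t)v: X_1 = e^(3t)(cos(3t)·(-3,2) + sin(3t)·(-2,1)), X_2 = e^(3t)(sin(3t)·(-3,2) - cos(3t)·(-2,1)).
General solution: c_1X_1 + c_2X_2.

x(t) = -2c_1e^(3t)sin(3t) - 3c_1e^(3t)cos(3t) - 3c_2e^(3t)sin(3t) + 2c_2e^(3t)cos(3t), y(t) = c_1e^(3t)sin(3t) + 2c_1e^(3t)cos(3t) + 2c_2e^(3t)sin(3t) - c_2e^(3t)cos(3t)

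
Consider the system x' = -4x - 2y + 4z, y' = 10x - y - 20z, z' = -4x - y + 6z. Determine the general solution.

x(t) = -c_1e^(4t) - 2c_2e^(-t) + 2c_3e^(-2t), y(t) = 2c_1e^(4t) + c_2e^(-t), z(t) = -c_1e^(4t) - c_2e^(-t) + c_3e^(-2t)

Coefficient matrix A = [[-4, -2, 4], [10, -1, -20], [-4, -1, 6]].
det(A - λI) = 0 gives eigenvalues λ = 4, -1, -2.
For λ=4: eigenvector (-1,2,-1).
For λ=-1: eigenvector (-2,1,-1).
For λ=-2: eigenvector (2,0,1).
General solution: c_1e^(4t)(-1,2,-1) + c_2e^(-t)(-2,1,-1) + c_3e^(-2t)(2,0,1).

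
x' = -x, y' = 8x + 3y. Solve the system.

Coefficient matrix A = [[-1, 0], [8, 3]].
Characteristic polynomial det(A - λI) = λ^2 - 2λ - 3 = 0.
Eigenvalues λ = -1, 3.
For λ=-1: (A-λI) row 2 is [8, 4], so an eigenvector is (1, -2).
For λ=3: (A-λI) row 1 is [-4, 0], so an eigenvector is (0, -1).
General solution: C_1e^(-t)(1,-2) + C_2e^(3t)(0,-1).

x(t) = C_1e^(-t), y(t) = -2C_1e^(-t) - C_2e^(3t)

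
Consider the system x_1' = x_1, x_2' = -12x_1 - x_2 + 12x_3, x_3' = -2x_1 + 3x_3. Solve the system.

Coefficient matrix A = [[1, 0, 0], [-12, -1, 12], [-2, 0, 3]].
det(A - λI) = 0 gives eigenvalues λ = 1, 3, -1.
For λ=1: eigenvector (1,0,1).
For λ=3: eigenvector (0,3,1).
For λ=-1: eigenvector (0,1,0).
General solution: c_1e^(t)(1,0,1) + c_2e^(3t)(0,3,1) + c_3e^(-t)(0,1,0).

x_1(t) = c_1e^(t), x_2(t) = 3c_2e^(3t) + c_3e^(-t), x_3(t) = c_1e^(t) + c_2e^(3t)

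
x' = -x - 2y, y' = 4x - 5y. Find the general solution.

Coefficient matrix A = [[-1, -2], [4, -5]].
Characteristic polynomial det(A - λI) = λ^2 + 6λ + 13 = 0.
Eigenvalues λ = -3 ± 2i (complex conjugate pair).
For λ=-3+2i: an eigenvector is (0,1) - i(-1,-1) = (0 + i, 1 + i).
A real fundamental pair from Re and Im of e^((-3+2i)t)v: X_1 = e^(-3t)(cos(2t)·(0,1) + sin(2t)·(-1,-1)), X_2 = e^(-3t)(sin(2t)·(0,1) - cos(2t)·(-1,-1)).
General solution: c_1X_1 + c_2X_2.

x(t) = -c_1e^(-3t)sin(2t) + c_2e^(-3t)cos(2t), y(t) = -c_1e^(-3t)sin(2t) + c_1e^(-3t)cos(2t) + c_2e^(-3t)sin(2t) + c_2e^(-3t)cos(2t)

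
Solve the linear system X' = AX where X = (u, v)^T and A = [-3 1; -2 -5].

Coefficient matrix A = [[-3, 1], [-2, -5]].
Characteristic polynomial det(A - λI) = λ^2 + 8λ + 17 = 0.
Eigenvalues λ = -4 ± i (complex conjugate pair).
For λ=-4+i: an eigenvector is (-1,1) - i(0,1) = (-1, 1 - i).
A real fundamental pair from Re and Im of e^((-4+i)t)v: X_1 = e^(-4t)(cos(t)·(-1,1) + sin(t)·(0,1)), X_2 = e^(-4t)(sin(t)·(-1,1) - cos(t)·(0,1)).
General solution: K_1X_1 + K_2X_2.

u(t) = -K_1e^(-4t)cos(t) - K_2e^(-4t)sin(t), v(t) = K_1e^(-4t)sin(t) + K_1e^(-4t)cos(t) + K_2e^(-4t)sin(t) - K_2e^(-4t)cos(t)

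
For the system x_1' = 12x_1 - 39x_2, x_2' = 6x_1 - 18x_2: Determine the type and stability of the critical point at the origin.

A = [[12,-39],[6,-18]]; det(A-λI) = λ^2 + 6λ + 18.
λ = -3 ± 3i: negative real part.

stable spiral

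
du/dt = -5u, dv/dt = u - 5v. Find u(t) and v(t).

Coefficient matrix A = [[-5, 0], [1, -5]].
Characteristic polynomial det(A - λI) = λ^2 + 10λ + 25 = 0.
Single eigenvalue λ = -5 with algebraic multiplicity 2.
Eigenvector v = (0,-1); generalized eigenvector w with (A-λI)w=v is (-1,3).
General solution: e^(-5t)[K_1·v + K_2·(t·v + w)].

u(t) = -K_2e^(-5t), v(t) = -K_1e^(-5t) - K_2te^(-5t) + 3K_2e^(-5t)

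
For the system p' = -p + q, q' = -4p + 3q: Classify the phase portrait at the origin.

A = [[-1,1],[-4,3]]; det(A-λI) = λ^2 - 2λ + 1.
repeated λ = 1 with a single eigenvector.

unstable improper node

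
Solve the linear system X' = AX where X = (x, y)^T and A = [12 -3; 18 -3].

Coefficient matrix A = [[12, -3], [18, -3]].
Characteristic polynomial det(A - λI) = λ^2 - 9λ + 18 = 0.
Eigenvalues λ = 6, 3.
For λ=6: (A-λI) row 1 is [6, -3], so an eigenvector is (1, 2).
For λ=3: (A-λI) row 1 is [9, -3], so an eigenvector is (1, 3).
General solution: C_1e^(6t)(1,2) + C_2e^(3t)(1,3).

x(t) = C_1e^(6t) + C_2e^(3t), y(t) = 2C_1e^(6t) + 3C_2e^(3t)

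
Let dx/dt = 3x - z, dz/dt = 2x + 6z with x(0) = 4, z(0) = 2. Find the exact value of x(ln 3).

A = [[3,-1],[2,6]]; eigenvalues λ = 4, 5.
Eigenvectors: (-1,1) for λ=4, (-1,2) for λ=5.
From the initial condition, c_1 = -10, c_2 = 6.
x(ln 3) = (-10)(3^4)(-1) + (6)(3^5)(-1) = -648.

-648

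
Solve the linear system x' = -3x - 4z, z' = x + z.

x(t) = -2c_1e^(-t) - 2c_2te^(-t) + 3c_2e^(-t), z(t) = c_1e^(-t) + c_2te^(-t) - c_2e^(-t)

Coefficient matrix A = [[-3, -4], [1, 1]].
Characteristic polynomial det(A - λI) = λ^2 + 2λ + 1 = 0.
Single eigenvalue λ = -1 with algebraic multiplicity 2.
Eigenvector v = (-2,1); generalized eigenvector w with (A-λI)w=v is (3,-1).
General solution: e^(-t)[c_1·v + c_2·(t·v + w)].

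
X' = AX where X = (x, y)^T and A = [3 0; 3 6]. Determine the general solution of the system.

x(t) = C_1e^(3t), y(t) = -C_1e^(3t) - C_2e^(6t)

Coefficient matrix A = [[3, 0], [3, 6]].
Characteristic polynomial det(A - λI) = λ^2 - 9λ + 18 = 0.
Eigenvalues λ = 3, 6.
For λ=3: (A-λI) row 2 is [3, 3], so an eigenvector is (1, -1).
For λ=6: (A-λI) row 1 is [-3, 0], so an eigenvector is (0, -1).
General solution: C_1e^(3t)(1,-1) + C_2e^(6t)(0,-1).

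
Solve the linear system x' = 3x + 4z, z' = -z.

Coefficient matrix A = [[3, 4], [0, -1]].
Characteristic polynomial det(A - λI) = λ^2 - 2λ - 3 = 0.
Eigenvalues λ = 3, -1.
For λ=3: (A-λI) row 1 is [0, 4], so an eigenvector is (-1, 0).
For λ=-1: (A-λI) row 1 is [4, 4], so an eigenvector is (1, -1).
General solution: c_1e^(3t)(-1,0) + c_2e^(-t)(1,-1).

x(t) = -c_1e^(3t) + c_2e^(-t), z(t) = -c_2e^(-t)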